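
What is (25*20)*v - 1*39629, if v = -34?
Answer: -56629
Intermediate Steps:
(25*20)*v - 1*39629 = (25*20)*(-34) - 1*39629 = 500*(-34) - 39629 = -17000 - 39629 = -56629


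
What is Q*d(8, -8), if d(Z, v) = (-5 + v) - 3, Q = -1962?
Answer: 31392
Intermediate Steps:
d(Z, v) = -8 + v
Q*d(8, -8) = -1962*(-8 - 8) = -1962*(-16) = 31392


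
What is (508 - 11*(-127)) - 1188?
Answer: 717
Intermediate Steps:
(508 - 11*(-127)) - 1188 = (508 + 1397) - 1188 = 1905 - 1188 = 717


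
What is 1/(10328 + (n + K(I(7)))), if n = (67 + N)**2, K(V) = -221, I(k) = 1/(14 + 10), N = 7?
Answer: 1/15583 ≈ 6.4173e-5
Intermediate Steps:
I(k) = 1/24
n = 5476 (n = (67 + 7)**2 = 74**2 = 5476)
1/(10328 + (n + K(I(7)))) = 1/(10328 + (5476 - 221)) = 1/(10328 + 5255) = 1/15583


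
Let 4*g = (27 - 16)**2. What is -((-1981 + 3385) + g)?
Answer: -5737/4 ≈ -1434.3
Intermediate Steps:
g = 121/4 (g = (27 - 16)**2/4 = (1/4)*11**2 = (1/4)*121 = 121/4 ≈ 30.250)
-((-1981 + 3385) + g) = -((-1981 + 3385) + 121/4) = -(1404 + 121/4) = -1*5737/4 = -5737/4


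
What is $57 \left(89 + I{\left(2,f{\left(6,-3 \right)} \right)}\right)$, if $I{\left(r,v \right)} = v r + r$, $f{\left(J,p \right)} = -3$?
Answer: $4845$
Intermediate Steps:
$I{\left(r,v \right)} = r + r v$ ($I{\left(r,v \right)} = r v + r = r + r v$)
$57 \left(89 + I{\left(2,f{\left(6,-3 \right)} \right)}\right) = 57 \left(89 + 2 \left(1 - 3\right)\right) = 57 \left(89 + 2 \left(-2\right)\right) = 57 \left(89 - 4\right) = 57 \cdot 85 = 4845$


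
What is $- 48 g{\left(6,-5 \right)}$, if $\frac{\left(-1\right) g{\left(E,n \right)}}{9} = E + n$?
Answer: $432$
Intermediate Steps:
$g{\left(E,n \right)} = - 9 E - 9 n$ ($g{\left(E,n \right)} = - 9 \left(E + n\right) = - 9 E - 9 n$)
$- 48 g{\left(6,-5 \right)} = - 48 \left(\left(-9\right) 6 - -45\right) = - 48 \left(-54 + 45\right) = \left(-48\right) \left(-9\right) = 432$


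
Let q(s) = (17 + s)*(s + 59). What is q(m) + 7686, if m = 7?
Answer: 9270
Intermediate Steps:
q(s) = (17 + s)*(59 + s)
q(m) + 7686 = (1003 + 7² + 76*7) + 7686 = (1003 + 49 + 532) + 7686 = 1584 + 7686 = 9270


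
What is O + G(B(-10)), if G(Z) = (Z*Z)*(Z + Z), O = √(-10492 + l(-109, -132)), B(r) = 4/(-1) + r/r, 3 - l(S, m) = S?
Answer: -54 + 2*I*√2595 ≈ -54.0 + 101.88*I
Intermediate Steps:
l(S, m) = 3 - S
B(r) = -3 (B(r) = 4*(-1) + 1 = -4 + 1 = -3)
O = 2*I*√2595 (O = √(-10492 + (3 - 1*(-109))) = √(-10492 + (3 + 109)) = √(-10492 + 112) = √(-10380) = 2*I*√2595 ≈ 101.88*I)
G(Z) = 2*Z³ (G(Z) = Z²*(2*Z) = 2*Z³)
O + G(B(-10)) = 2*I*√2595 + 2*(-3)³ = 2*I*√2595 + 2*(-27) = 2*I*√2595 - 54 = -54 + 2*I*√2595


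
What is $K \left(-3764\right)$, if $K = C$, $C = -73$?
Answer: $274772$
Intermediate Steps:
$K = -73$
$K \left(-3764\right) = \left(-73\right) \left(-3764\right) = 274772$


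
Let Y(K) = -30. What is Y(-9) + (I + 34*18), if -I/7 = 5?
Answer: 547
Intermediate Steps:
I = -35 (I = -7*5 = -35)
Y(-9) + (I + 34*18) = -30 + (-35 + 34*18) = -30 + (-35 + 612) = -30 + 577 = 547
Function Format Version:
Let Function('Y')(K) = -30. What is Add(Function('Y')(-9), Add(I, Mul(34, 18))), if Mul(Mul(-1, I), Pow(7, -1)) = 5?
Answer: 547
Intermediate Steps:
I = -35 (I = Mul(-7, 5) = -35)
Add(Function('Y')(-9), Add(I, Mul(34, 18))) = Add(-30, Add(-35, Mul(34, 18))) = Add(-30, Add(-35, 612)) = Add(-30, 577) = 547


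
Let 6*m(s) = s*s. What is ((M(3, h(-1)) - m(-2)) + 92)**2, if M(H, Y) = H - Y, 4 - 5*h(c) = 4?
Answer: 80089/9 ≈ 8898.8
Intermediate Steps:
h(c) = 0 (h(c) = 4/5 - 1/5*4 = 4/5 - 4/5 = 0)
m(s) = s**2/6 (m(s) = (s*s)/6 = s**2/6)
((M(3, h(-1)) - m(-2)) + 92)**2 = (((3 - 1*0) - (-2)**2/6) + 92)**2 = (((3 + 0) - 4/6) + 92)**2 = ((3 - 1*2/3) + 92)**2 = ((3 - 2/3) + 92)**2 = (7/3 + 92)**2 = (283/3)**2 = 80089/9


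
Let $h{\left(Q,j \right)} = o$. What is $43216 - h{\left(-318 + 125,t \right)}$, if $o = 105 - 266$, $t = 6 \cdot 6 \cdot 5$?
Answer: $43377$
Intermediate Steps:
$t = 180$ ($t = 36 \cdot 5 = 180$)
$o = -161$ ($o = 105 - 266 = -161$)
$h{\left(Q,j \right)} = -161$
$43216 - h{\left(-318 + 125,t \right)} = 43216 - -161 = 43216 + 161 = 43377$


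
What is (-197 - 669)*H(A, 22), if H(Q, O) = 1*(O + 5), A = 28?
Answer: -23382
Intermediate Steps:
H(Q, O) = 5 + O (H(Q, O) = 1*(5 + O) = 5 + O)
(-197 - 669)*H(A, 22) = (-197 - 669)*(5 + 22) = -866*27 = -23382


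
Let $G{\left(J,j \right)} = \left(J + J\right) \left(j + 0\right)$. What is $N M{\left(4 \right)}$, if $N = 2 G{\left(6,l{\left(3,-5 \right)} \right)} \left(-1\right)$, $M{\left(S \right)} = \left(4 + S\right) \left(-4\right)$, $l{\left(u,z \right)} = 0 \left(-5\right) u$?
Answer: $0$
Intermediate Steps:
$l{\left(u,z \right)} = 0$ ($l{\left(u,z \right)} = 0 u = 0$)
$G{\left(J,j \right)} = 2 J j$
$M{\left(S \right)} = -16 - 4 S$
$N = 0$ ($N = 2 \cdot 2 \cdot 6 \cdot 0 \left(-1\right) = 2 \cdot 0 \left(-1\right) = 0 \left(-1\right) = 0$)
$N M{\left(4 \right)} = 0 \left(-16 - 16\right) = 0 \left(-32\right) = 0$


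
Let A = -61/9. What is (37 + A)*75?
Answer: 6800/3 ≈ 2266.7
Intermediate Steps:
A = -61/9 (A = -61*1/9 = -61/9 ≈ -6.7778)
(37 + A)*75 = (37 - 61/9)*75 = (272/9)*75 = 6800/3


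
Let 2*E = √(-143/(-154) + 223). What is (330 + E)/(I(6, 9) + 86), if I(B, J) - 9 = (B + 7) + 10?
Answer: 165/59 + √43890/3304 ≈ 2.8600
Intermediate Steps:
I(B, J) = 26 + B (I(B, J) = 9 + ((B + 7) + 10) = 9 + ((7 + B) + 10) = 9 + (17 + B) = 26 + B)
E = √43890/28 (E = √(-143/(-154) + 223)/2 = √(-143*(-1/154) + 223)/2 = √(13/14 + 223)/2 = √(3135/14)/2 = (√43890/14)/2 = √43890/28 ≈ 7.4821)
(330 + E)/(I(6, 9) + 86) = (330 + √43890/28)/((26 + 6) + 86) = (330 + √43890/28)/(32 + 86) = (330 + √43890/28)/118 = (330 + √43890/28)*(1/118) = 165/59 + √43890/3304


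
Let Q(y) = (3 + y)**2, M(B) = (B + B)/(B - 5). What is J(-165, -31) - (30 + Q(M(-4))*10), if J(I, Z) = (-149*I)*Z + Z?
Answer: -61750126/81 ≈ -7.6235e+5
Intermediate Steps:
M(B) = 2*B/(-5 + B) (M(B) = (2*B)/(-5 + B) = 2*B/(-5 + B))
J(I, Z) = Z - 149*I*Z (J(I, Z) = -149*I*Z + Z = Z - 149*I*Z)
J(-165, -31) - (30 + Q(M(-4))*10) = -31*(1 - 149*(-165)) - (30 + (3 + 2*(-4)/(-5 - 4))**2*10) = -31*(1 + 24585) - (30 + (3 + 2*(-4)/(-9))**2*10) = -31*24586 - (30 + (3 + 2*(-4)*(-1/9))**2*10) = -762166 - (30 + (3 + 8/9)**2*10) = -762166 - (30 + (35/9)**2*10) = -762166 - (30 + (1225/81)*10) = -762166 - (30 + 12250/81) = -762166 - 1*14680/81 = -762166 - 14680/81 = -61750126/81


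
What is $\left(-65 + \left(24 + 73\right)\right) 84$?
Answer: $2688$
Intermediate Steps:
$\left(-65 + \left(24 + 73\right)\right) 84 = \left(-65 + 97\right) 84 = 32 \cdot 84 = 2688$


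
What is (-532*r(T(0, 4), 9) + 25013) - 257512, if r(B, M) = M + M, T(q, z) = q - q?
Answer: -242075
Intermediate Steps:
T(q, z) = 0
r(B, M) = 2*M
(-532*r(T(0, 4), 9) + 25013) - 257512 = (-1064*9 + 25013) - 257512 = (-532*18 + 25013) - 257512 = (-9576 + 25013) - 257512 = 15437 - 257512 = -242075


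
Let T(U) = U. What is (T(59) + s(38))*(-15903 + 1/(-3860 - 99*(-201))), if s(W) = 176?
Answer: -59941030760/16039 ≈ -3.7372e+6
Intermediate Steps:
(T(59) + s(38))*(-15903 + 1/(-3860 - 99*(-201))) = (59 + 176)*(-15903 + 1/(-3860 - 99*(-201))) = 235*(-15903 + 1/(-3860 + 19899)) = 235*(-15903 + 1/16039) = 235*(-255068216/16039) = -59941030760/16039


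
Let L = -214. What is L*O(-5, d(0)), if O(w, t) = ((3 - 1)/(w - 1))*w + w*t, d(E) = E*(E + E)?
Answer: -1070/3 ≈ -356.67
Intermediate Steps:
d(E) = 2*E² (d(E) = E*(2*E) = 2*E²)
O(w, t) = t*w + 2*w/(-1 + w) (O(w, t) = (2/(-1 + w))*w + t*w = 2*w/(-1 + w) + t*w = t*w + 2*w/(-1 + w))
L*O(-5, d(0)) = -(-1070)*(2 - 2*0² + (2*0²)*(-5))/(-1 - 5) = -(-1070)*(2 - 2*0 + (2*0)*(-5))/(-6) = -(-1070)*(-1)*(2 - 1*0 + 0*(-5))/6 = -(-1070)*(-1)*(2 + 0 + 0)/6 = -(-1070)*(-1)*2/6 = -214*5/3 = -1070/3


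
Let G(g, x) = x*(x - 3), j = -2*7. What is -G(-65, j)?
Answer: -238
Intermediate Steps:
j = -14
G(g, x) = x*(-3 + x)
-G(-65, j) = -(-14)*(-3 - 14) = -(-14)*(-17) = -1*238 = -238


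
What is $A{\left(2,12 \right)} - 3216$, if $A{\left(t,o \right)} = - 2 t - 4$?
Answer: $-3224$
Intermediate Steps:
$A{\left(t,o \right)} = -4 - 2 t$
$A{\left(2,12 \right)} - 3216 = \left(-4 - 4\right) - 3216 = -8 - 3216 = -3224$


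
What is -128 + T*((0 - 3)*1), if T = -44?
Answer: 4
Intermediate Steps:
-128 + T*((0 - 3)*1) = -128 - 44*(0 - 3) = -128 - (-132) = -128 - 44*(-3) = -128 + 132 = 4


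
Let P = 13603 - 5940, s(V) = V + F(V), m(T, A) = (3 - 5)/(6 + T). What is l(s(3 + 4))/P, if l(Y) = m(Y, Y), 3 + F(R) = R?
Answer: -2/130271 ≈ -1.5353e-5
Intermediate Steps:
F(R) = -3 + R
m(T, A) = -2/(6 + T)
s(V) = -3 + 2*V (s(V) = V + (-3 + V) = -3 + 2*V)
l(Y) = -2/(6 + Y)
P = 7663
l(s(3 + 4))/P = -2/(6 + (-3 + 2*(3 + 4)))/7663 = -2/(6 + (-3 + 2*7))*(1/7663) = -2/(6 + (-3 + 14))*(1/7663) = -2/(6 + 11)*(1/7663) = -2/17*(1/7663) = -2*1/17*(1/7663) = -2/17*1/7663 = -2/130271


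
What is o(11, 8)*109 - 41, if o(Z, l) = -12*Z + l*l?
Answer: -7453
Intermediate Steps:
o(Z, l) = l² - 12*Z (o(Z, l) = -12*Z + l² = l² - 12*Z)
o(11, 8)*109 - 41 = (8² - 12*11)*109 - 41 = (64 - 132)*109 - 41 = -68*109 - 41 = -7412 - 41 = -7453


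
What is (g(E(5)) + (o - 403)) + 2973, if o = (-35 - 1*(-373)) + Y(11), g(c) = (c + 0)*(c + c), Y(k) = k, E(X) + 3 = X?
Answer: 2927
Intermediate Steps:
E(X) = -3 + X
g(c) = 2*c² (g(c) = c*(2*c) = 2*c²)
o = 349 (o = (-35 - 1*(-373)) + 11 = (-35 + 373) + 11 = 338 + 11 = 349)
(g(E(5)) + (o - 403)) + 2973 = (2*(-3 + 5)² + (349 - 403)) + 2973 = (2*2² - 54) + 2973 = (2*4 - 54) + 2973 = (8 - 54) + 2973 = -46 + 2973 = 2927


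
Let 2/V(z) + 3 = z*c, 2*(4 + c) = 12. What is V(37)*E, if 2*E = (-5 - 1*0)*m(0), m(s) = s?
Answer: 0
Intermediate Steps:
c = 2 (c = -4 + (1/2)*12 = -4 + 6 = 2)
V(z) = 2/(-3 + 2*z) (V(z) = 2/(-3 + z*2) = 2/(-3 + 2*z))
E = 0 (E = ((-5 - 1*0)*0)/2 = ((-5 + 0)*0)/2 = (-5*0)/2 = (1/2)*0 = 0)
V(37)*E = (2/(-3 + 2*37))*0 = (2/(-3 + 74))*0 = (2/71)*0 = 0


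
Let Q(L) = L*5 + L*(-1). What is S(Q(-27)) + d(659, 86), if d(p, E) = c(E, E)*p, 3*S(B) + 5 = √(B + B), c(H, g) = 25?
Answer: 49420/3 + 2*I*√6 ≈ 16473.0 + 4.899*I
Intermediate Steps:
Q(L) = 4*L (Q(L) = 5*L - L = 4*L)
S(B) = -5/3 + √2*√B/3 (S(B) = -5/3 + √(B + B)/3 = -5/3 + √(2*B)/3 = -5/3 + (√2*√B)/3 = -5/3 + √2*√B/3)
d(p, E) = 25*p
S(Q(-27)) + d(659, 86) = (-5/3 + √2*√(4*(-27))/3) + 25*659 = (-5/3 + √2*√(-108)/3) + 16475 = (-5/3 + √2*(6*I*√3)/3) + 16475 = (-5/3 + 2*I*√6) + 16475 = 49420/3 + 2*I*√6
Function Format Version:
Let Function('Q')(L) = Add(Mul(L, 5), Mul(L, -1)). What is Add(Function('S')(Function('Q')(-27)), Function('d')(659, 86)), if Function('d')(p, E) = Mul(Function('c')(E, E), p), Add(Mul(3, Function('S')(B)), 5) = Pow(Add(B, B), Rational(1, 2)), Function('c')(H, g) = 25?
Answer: Add(Rational(49420, 3), Mul(2, I, Pow(6, Rational(1, 2)))) ≈ Add(16473., Mul(4.8990, I))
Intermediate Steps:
Function('Q')(L) = Mul(4, L) (Function('Q')(L) = Add(Mul(5, L), Mul(-1, L)) = Mul(4, L))
Function('S')(B) = Add(Rational(-5, 3), Mul(Rational(1, 3), Pow(2, Rational(1, 2)), Pow(B, Rational(1, 2)))) (Function('S')(B) = Add(Rational(-5, 3), Mul(Rational(1, 3), Pow(Add(B, B), Rational(1, 2)))) = Add(Rational(-5, 3), Mul(Rational(1, 3), Pow(Mul(2, B), Rational(1, 2)))) = Add(Rational(-5, 3), Mul(Rational(1, 3), Mul(Pow(2, Rational(1, 2)), Pow(B, Rational(1, 2))))) = Add(Rational(-5, 3), Mul(Rational(1, 3), Pow(2, Rational(1, 2)), Pow(B, Rational(1, 2)))))
Function('d')(p, E) = Mul(25, p)
Add(Function('S')(Function('Q')(-27)), Function('d')(659, 86)) = Add(Add(Rational(-5, 3), Mul(Rational(1, 3), Pow(2, Rational(1, 2)), Pow(Mul(4, -27), Rational(1, 2)))), Mul(25, 659)) = Add(Add(Rational(-5, 3), Mul(Rational(1, 3), Pow(2, Rational(1, 2)), Pow(-108, Rational(1, 2)))), 16475) = Add(Add(Rational(-5, 3), Mul(Rational(1, 3), Pow(2, Rational(1, 2)), Mul(6, I, Pow(3, Rational(1, 2))))), 16475) = Add(Add(Rational(-5, 3), Mul(2, I, Pow(6, Rational(1, 2)))), 16475) = Add(Rational(49420, 3), Mul(2, I, Pow(6, Rational(1, 2))))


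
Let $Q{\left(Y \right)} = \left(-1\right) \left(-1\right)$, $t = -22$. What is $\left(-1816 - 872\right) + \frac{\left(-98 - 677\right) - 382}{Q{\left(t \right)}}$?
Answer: $-3845$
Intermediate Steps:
$Q{\left(Y \right)} = 1$
$\left(-1816 - 872\right) + \frac{\left(-98 - 677\right) - 382}{Q{\left(t \right)}} = \left(-1816 - 872\right) + \frac{\left(-98 - 677\right) - 382}{1} = -2688 + \left(-775 - 382\right) 1 = -2688 - 1157 = -3845$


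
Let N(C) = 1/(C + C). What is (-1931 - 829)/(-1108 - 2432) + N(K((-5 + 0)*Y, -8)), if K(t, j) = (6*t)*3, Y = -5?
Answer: 41459/53100 ≈ 0.78077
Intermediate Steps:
K(t, j) = 18*t
N(C) = 1/(2*C)
(-1931 - 829)/(-1108 - 2432) + N(K((-5 + 0)*Y, -8)) = (-1931 - 829)/(-1108 - 2432) + 1/(2*((18*((-5 + 0)*(-5))))) = -2760/(-3540) + 1/(2*((18*(-5*(-5))))) = -2760*(-1/3540) + 1/(2*((18*25))) = 46/59 + (½)/450 = 46/59 + (½)*(1/450) = 46/59 + 1/900 = 41459/53100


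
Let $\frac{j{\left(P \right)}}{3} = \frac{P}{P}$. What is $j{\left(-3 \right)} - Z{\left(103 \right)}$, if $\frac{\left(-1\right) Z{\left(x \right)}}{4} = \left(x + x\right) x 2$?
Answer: $169747$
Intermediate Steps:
$j{\left(P \right)} = 3$ ($j{\left(P \right)} = 3 \frac{P}{P} = 3 \cdot 1 = 3$)
$Z{\left(x \right)} = - 16 x^{2}$ ($Z{\left(x \right)} = - 4 \left(x + x\right) x 2 = - 4 \cdot 2 x 2 x = - 4 \cdot 4 x^{2} = - 16 x^{2}$)
$j{\left(-3 \right)} - Z{\left(103 \right)} = 3 - - 16 \cdot 103^{2} = 3 - \left(-16\right) 10609 = 3 - -169744 = 3 + 169744 = 169747$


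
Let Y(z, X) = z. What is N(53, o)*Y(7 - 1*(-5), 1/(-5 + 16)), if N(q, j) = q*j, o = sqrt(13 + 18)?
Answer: 636*sqrt(31) ≈ 3541.1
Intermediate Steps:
o = sqrt(31) ≈ 5.5678
N(q, j) = j*q
N(53, o)*Y(7 - 1*(-5), 1/(-5 + 16)) = (sqrt(31)*53)*(7 - 1*(-5)) = (53*sqrt(31))*(7 + 5) = (53*sqrt(31))*12 = 636*sqrt(31)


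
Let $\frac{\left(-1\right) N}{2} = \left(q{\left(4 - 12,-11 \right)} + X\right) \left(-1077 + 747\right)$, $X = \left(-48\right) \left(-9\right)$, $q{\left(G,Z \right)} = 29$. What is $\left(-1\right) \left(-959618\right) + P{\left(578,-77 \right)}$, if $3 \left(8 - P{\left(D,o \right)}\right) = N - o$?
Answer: $\frac{2574541}{3} \approx 8.5818 \cdot 10^{5}$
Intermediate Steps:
$X = 432$
$N = 304260$ ($N = - 2 \left(29 + 432\right) \left(-1077 + 747\right) = - 2 \cdot 461 \left(-330\right) = \left(-2\right) \left(-152130\right) = 304260$)
$P{\left(D,o \right)} = -101412 + \frac{o}{3}$ ($P{\left(D,o \right)} = 8 - \frac{304260 - o}{3} = 8 + \left(-101420 + \frac{o}{3}\right) = -101412 + \frac{o}{3}$)
$\left(-1\right) \left(-959618\right) + P{\left(578,-77 \right)} = \left(-1\right) \left(-959618\right) + \left(-101412 + \frac{1}{3} \left(-77\right)\right) = 959618 - \frac{304313}{3} = \frac{2574541}{3}$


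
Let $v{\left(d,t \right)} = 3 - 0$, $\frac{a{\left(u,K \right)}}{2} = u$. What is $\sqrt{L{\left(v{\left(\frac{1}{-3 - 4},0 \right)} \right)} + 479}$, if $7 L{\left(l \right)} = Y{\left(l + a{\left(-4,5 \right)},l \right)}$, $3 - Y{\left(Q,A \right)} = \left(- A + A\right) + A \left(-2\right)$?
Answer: $\frac{41 \sqrt{14}}{7} \approx 21.915$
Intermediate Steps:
$a{\left(u,K \right)} = 2 u$
$Y{\left(Q,A \right)} = 3 + 2 A$ ($Y{\left(Q,A \right)} = 3 - \left(\left(- A + A\right) + A \left(-2\right)\right) = 3 - \left(0 - 2 A\right) = 3 - - 2 A = 3 + 2 A$)
$v{\left(d,t \right)} = 3$ ($v{\left(d,t \right)} = 3 + 0 = 3$)
$L{\left(l \right)} = \frac{3}{7} + \frac{2 l}{7}$ ($L{\left(l \right)} = \frac{3 + 2 l}{7} = \frac{3}{7} + \frac{2 l}{7}$)
$\sqrt{L{\left(v{\left(\frac{1}{-3 - 4},0 \right)} \right)} + 479} = \sqrt{\left(\frac{3}{7} + \frac{2}{7} \cdot 3\right) + 479} = \sqrt{\left(\frac{3}{7} + \frac{6}{7}\right) + 479} = \sqrt{\frac{9}{7} + 479} = \sqrt{\frac{3362}{7}} = \frac{41 \sqrt{14}}{7}$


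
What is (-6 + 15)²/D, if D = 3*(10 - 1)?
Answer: 3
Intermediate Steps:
D = 27 (D = 3*9 = 27)
(-6 + 15)²/D = (-6 + 15)²/27 = 9²*(1/27) = 81*(1/27) = 3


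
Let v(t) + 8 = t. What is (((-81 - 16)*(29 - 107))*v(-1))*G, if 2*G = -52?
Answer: 1770444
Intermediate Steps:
G = -26 (G = (½)*(-52) = -26)
v(t) = -8 + t
(((-81 - 16)*(29 - 107))*v(-1))*G = (((-81 - 16)*(29 - 107))*(-8 - 1))*(-26) = (-97*(-78)*(-9))*(-26) = (7566*(-9))*(-26) = -68094*(-26) = 1770444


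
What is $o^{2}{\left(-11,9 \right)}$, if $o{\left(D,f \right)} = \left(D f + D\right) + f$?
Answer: $10201$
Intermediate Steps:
$o{\left(D,f \right)} = D + f + D f$ ($o{\left(D,f \right)} = \left(D + D f\right) + f = D + f + D f$)
$o^{2}{\left(-11,9 \right)} = \left(-11 + 9 - 99\right)^{2} = \left(-101\right)^{2} = 10201$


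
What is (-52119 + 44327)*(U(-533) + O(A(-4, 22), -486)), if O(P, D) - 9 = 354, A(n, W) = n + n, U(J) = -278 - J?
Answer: -4815456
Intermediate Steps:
A(n, W) = 2*n
O(P, D) = 363 (O(P, D) = 9 + 354 = 363)
(-52119 + 44327)*(U(-533) + O(A(-4, 22), -486)) = (-52119 + 44327)*((-278 - 1*(-533)) + 363) = -7792*((-278 + 533) + 363) = -7792*(255 + 363) = -7792*618 = -4815456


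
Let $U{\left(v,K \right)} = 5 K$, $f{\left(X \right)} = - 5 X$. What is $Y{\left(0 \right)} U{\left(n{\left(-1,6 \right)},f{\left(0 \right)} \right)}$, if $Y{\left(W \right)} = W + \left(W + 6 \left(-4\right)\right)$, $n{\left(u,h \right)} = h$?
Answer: $0$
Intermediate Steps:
$Y{\left(W \right)} = -24 + 2 W$ ($Y{\left(W \right)} = W + \left(W - 24\right) = W + \left(-24 + W\right) = -24 + 2 W$)
$Y{\left(0 \right)} U{\left(n{\left(-1,6 \right)},f{\left(0 \right)} \right)} = \left(-24 + 2 \cdot 0\right) 5 \left(\left(-5\right) 0\right) = \left(-24 + 0\right) 5 \cdot 0 = \left(-24\right) 0 = 0$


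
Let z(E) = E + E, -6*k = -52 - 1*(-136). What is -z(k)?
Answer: 28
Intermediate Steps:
k = -14 (k = -(-52 - 1*(-136))/6 = -(-52 + 136)/6 = -⅙*84 = -14)
z(E) = 2*E
-z(k) = -2*(-14) = -1*(-28) = 28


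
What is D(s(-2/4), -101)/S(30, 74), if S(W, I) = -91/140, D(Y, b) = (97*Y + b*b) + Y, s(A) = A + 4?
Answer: -210880/13 ≈ -16222.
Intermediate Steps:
s(A) = 4 + A
D(Y, b) = b² + 98*Y (D(Y, b) = (97*Y + b²) + Y = (b² + 97*Y) + Y = b² + 98*Y)
S(W, I) = -13/20 (S(W, I) = -91*1/140 = -13/20)
D(s(-2/4), -101)/S(30, 74) = ((-101)² + 98*(4 - 2/4))/(-13/20) = (10201 + 98*(4 - 2*¼))*(-20/13) = (10201 + 98*(4 - ½))*(-20/13) = (10201 + 98*(7/2))*(-20/13) = (10201 + 343)*(-20/13) = 10544*(-20/13) = -210880/13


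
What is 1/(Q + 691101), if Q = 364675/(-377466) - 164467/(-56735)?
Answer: 21415533510/14800338015159007 ≈ 1.4470e-6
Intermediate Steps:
Q = 41390864497/21415533510 (Q = 364675*(-1/377466) - 164467*(-1/56735) = -364675/377466 + 164467/56735 = 41390864497/21415533510 ≈ 1.9327)
1/(Q + 691101) = 1/(41390864497/21415533510 + 691101) = 1/(14800338015159007/21415533510) = 21415533510/14800338015159007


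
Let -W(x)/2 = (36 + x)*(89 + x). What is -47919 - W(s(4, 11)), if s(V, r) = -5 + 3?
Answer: -42003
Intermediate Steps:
s(V, r) = -2
W(x) = -2*(36 + x)*(89 + x)
-47919 - W(s(4, 11)) = -47919 - (-6408 - 250*(-2) - 2*(-2)**2) = -47919 - (-6408 + 500 - 2*4) = -47919 - (-6408 + 500 - 8) = -47919 - 1*(-5916) = -47919 + 5916 = -42003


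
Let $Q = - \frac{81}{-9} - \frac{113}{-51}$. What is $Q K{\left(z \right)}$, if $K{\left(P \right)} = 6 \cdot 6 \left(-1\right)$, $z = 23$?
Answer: $- \frac{6864}{17} \approx -403.76$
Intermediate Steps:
$K{\left(P \right)} = -36$ ($K{\left(P \right)} = 36 \left(-1\right) = -36$)
$Q = \frac{572}{51}$ ($Q = \left(-81\right) \left(- \frac{1}{9}\right) - - \frac{113}{51} = 9 + \frac{113}{51} = \frac{572}{51} \approx 11.216$)
$Q K{\left(z \right)} = \frac{572}{51} \left(-36\right) = - \frac{6864}{17}$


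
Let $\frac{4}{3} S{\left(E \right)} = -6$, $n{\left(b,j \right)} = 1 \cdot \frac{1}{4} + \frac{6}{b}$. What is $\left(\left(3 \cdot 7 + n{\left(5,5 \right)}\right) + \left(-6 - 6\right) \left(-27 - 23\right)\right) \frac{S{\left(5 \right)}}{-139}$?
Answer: $\frac{112041}{5560} \approx 20.151$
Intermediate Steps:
$n{\left(b,j \right)} = \frac{1}{4} + \frac{6}{b}$ ($n{\left(b,j \right)} = 1 \cdot \frac{1}{4} + \frac{6}{b} = \frac{1}{4} + \frac{6}{b}$)
$S{\left(E \right)} = - \frac{9}{2}$ ($S{\left(E \right)} = \frac{3}{4} \left(-6\right) = - \frac{9}{2}$)
$\left(\left(3 \cdot 7 + n{\left(5,5 \right)}\right) + \left(-6 - 6\right) \left(-27 - 23\right)\right) \frac{S{\left(5 \right)}}{-139} = \left(\left(3 \cdot 7 + \frac{24 + 5}{4 \cdot 5}\right) + \left(-6 - 6\right) \left(-27 - 23\right)\right) \left(- \frac{9}{2 \left(-139\right)}\right) = \left(\left(21 + \frac{1}{4} \cdot \frac{1}{5} \cdot 29\right) - -600\right) \left(\left(- \frac{9}{2}\right) \left(- \frac{1}{139}\right)\right) = \left(\left(21 + \frac{29}{20}\right) + 600\right) \frac{9}{278} = \left(\frac{449}{20} + 600\right) \frac{9}{278} = \frac{12449}{20} \cdot \frac{9}{278} = \frac{112041}{5560}$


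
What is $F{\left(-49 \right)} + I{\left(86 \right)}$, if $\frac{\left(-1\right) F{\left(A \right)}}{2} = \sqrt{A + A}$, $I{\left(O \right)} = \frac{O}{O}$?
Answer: $1 - 14 i \sqrt{2} \approx 1.0 - 19.799 i$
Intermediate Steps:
$I{\left(O \right)} = 1$
$F{\left(A \right)} = - 2 \sqrt{2} \sqrt{A}$ ($F{\left(A \right)} = - 2 \sqrt{A + A} = - 2 \sqrt{2 A} = - 2 \sqrt{2} \sqrt{A}$)
$F{\left(-49 \right)} + I{\left(86 \right)} = - 2 \sqrt{2} \sqrt{-49} + 1 = - 2 \sqrt{2} \cdot 7 i + 1 = - 14 i \sqrt{2} + 1 = 1 - 14 i \sqrt{2}$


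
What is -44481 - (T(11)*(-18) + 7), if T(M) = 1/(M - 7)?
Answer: -88967/2 ≈ -44484.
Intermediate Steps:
T(M) = 1/(-7 + M)
-44481 - (T(11)*(-18) + 7) = -44481 - (-18/(-7 + 11) + 7) = -44481 - (-18/4 + 7) = -44481 - ((1/4)*(-18) + 7) = -44481 - (-9/2 + 7) = -44481 - 1*5/2 = -44481 - 5/2 = -88967/2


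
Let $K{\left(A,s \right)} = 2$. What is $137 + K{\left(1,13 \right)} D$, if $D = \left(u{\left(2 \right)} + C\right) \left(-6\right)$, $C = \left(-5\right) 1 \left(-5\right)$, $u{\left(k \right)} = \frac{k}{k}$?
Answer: $-175$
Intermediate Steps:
$u{\left(k \right)} = 1$
$C = 25$ ($C = \left(-5\right) \left(-5\right) = 25$)
$D = -156$ ($D = \left(1 + 25\right) \left(-6\right) = 26 \left(-6\right) = -156$)
$137 + K{\left(1,13 \right)} D = 137 + 2 \left(-156\right) = 137 - 312 = -175$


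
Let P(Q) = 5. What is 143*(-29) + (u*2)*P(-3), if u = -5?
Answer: -4197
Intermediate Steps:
143*(-29) + (u*2)*P(-3) = 143*(-29) - 5*2*5 = -4147 - 10*5 = -4147 - 50 = -4197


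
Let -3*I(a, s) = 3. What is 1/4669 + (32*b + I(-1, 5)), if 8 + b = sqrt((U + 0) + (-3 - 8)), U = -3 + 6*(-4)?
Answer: -1199932/4669 + 32*I*sqrt(38) ≈ -257.0 + 197.26*I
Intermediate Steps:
I(a, s) = -1 (I(a, s) = -1/3*3 = -1)
U = -27 (U = -3 - 24 = -27)
b = -8 + I*sqrt(38) (b = -8 + sqrt((-27 + 0) + (-3 - 8)) = -8 + sqrt(-27 - 11) = -8 + sqrt(-38) = -8 + I*sqrt(38) ≈ -8.0 + 6.1644*I)
1/4669 + (32*b + I(-1, 5)) = 1/4669 + (32*(-8 + I*sqrt(38)) - 1) = 1/4669 + ((-256 + 32*I*sqrt(38)) - 1) = 1/4669 + (-257 + 32*I*sqrt(38)) = -1199932/4669 + 32*I*sqrt(38)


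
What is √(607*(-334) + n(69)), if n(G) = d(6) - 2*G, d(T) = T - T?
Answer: 2*I*√50719 ≈ 450.42*I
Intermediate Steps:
d(T) = 0
n(G) = -2*G (n(G) = 0 - 2*G = -2*G)
√(607*(-334) + n(69)) = √(607*(-334) - 2*69) = √(-202738 - 138) = √(-202876) = 2*I*√50719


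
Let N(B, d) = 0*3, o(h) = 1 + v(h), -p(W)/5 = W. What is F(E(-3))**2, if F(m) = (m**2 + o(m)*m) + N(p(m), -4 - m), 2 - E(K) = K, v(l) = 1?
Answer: 1225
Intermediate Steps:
p(W) = -5*W
o(h) = 2 (o(h) = 1 + 1 = 2)
E(K) = 2 - K
N(B, d) = 0
F(m) = m**2 + 2*m (F(m) = (m**2 + 2*m) + 0 = m**2 + 2*m)
F(E(-3))**2 = ((2 - 1*(-3))*(2 + (2 - 1*(-3))))**2 = ((2 + 3)*(2 + (2 + 3)))**2 = (5*(2 + 5))**2 = (5*7)**2 = 35**2 = 1225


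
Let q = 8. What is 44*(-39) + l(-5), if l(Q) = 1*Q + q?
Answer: -1713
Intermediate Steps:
l(Q) = 8 + Q (l(Q) = 1*Q + 8 = Q + 8 = 8 + Q)
44*(-39) + l(-5) = 44*(-39) + (8 - 5) = -1716 + 3 = -1713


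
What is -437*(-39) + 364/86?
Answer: 733031/43 ≈ 17047.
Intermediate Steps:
-437*(-39) + 364/86 = 17043 + 364*(1/86) = 17043 + 182/43 = 733031/43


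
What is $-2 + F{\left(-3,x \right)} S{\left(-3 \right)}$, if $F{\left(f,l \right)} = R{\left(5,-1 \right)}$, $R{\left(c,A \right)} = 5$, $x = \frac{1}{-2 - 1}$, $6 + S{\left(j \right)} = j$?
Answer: $-47$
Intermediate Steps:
$S{\left(j \right)} = -6 + j$
$x = - \frac{1}{3}$ ($x = \frac{1}{-3} = - \frac{1}{3} \approx -0.33333$)
$F{\left(f,l \right)} = 5$
$-2 + F{\left(-3,x \right)} S{\left(-3 \right)} = -2 + 5 \left(-6 - 3\right) = -2 + 5 \left(-9\right) = -2 - 45 = -47$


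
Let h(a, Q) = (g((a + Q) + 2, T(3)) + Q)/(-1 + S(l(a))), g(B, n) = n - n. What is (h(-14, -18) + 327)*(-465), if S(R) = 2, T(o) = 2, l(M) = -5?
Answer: -143685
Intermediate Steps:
g(B, n) = 0
h(a, Q) = Q (h(a, Q) = (0 + Q)/(-1 + 2) = Q/1 = Q*1 = Q)
(h(-14, -18) + 327)*(-465) = (-18 + 327)*(-465) = 309*(-465) = -143685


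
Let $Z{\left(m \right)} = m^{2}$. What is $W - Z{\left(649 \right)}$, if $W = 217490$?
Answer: $-203711$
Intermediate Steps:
$W - Z{\left(649 \right)} = 217490 - 649^{2} = 217490 - 421201 = -203711$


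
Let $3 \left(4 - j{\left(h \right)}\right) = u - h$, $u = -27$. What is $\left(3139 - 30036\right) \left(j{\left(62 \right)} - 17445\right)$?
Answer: $\frac{1404937898}{3} \approx 4.6831 \cdot 10^{8}$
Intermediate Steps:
$j{\left(h \right)} = 13 + \frac{h}{3}$ ($j{\left(h \right)} = 4 - \frac{-27 - h}{3} = 4 + \left(9 + \frac{h}{3}\right) = 13 + \frac{h}{3}$)
$\left(3139 - 30036\right) \left(j{\left(62 \right)} - 17445\right) = \left(3139 - 30036\right) \left(\left(13 + \frac{1}{3} \cdot 62\right) - 17445\right) = - 26897 \left(\left(13 + \frac{62}{3}\right) - 17445\right) = - 26897 \left(\frac{101}{3} - 17445\right) = \left(-26897\right) \left(- \frac{52234}{3}\right) = \frac{1404937898}{3}$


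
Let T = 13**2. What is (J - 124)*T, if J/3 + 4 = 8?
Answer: -18928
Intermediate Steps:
J = 12 (J = -12 + 3*8 = -12 + 24 = 12)
T = 169
(J - 124)*T = (12 - 124)*169 = -112*169 = -18928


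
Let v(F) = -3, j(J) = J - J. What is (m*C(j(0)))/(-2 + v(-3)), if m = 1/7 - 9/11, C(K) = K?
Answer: 0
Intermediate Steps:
j(J) = 0
m = -52/77 (m = 1*(⅐) - 9*1/11 = ⅐ - 9/11 = -52/77 ≈ -0.67532)
(m*C(j(0)))/(-2 + v(-3)) = (-52/77*0)/(-2 - 3) = 0/(-5) = 0*(-⅕) = 0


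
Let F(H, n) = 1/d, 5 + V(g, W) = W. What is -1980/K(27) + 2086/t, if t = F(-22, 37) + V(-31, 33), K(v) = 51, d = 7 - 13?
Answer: 102552/2839 ≈ 36.123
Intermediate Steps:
d = -6
V(g, W) = -5 + W
F(H, n) = -⅙ (F(H, n) = 1/(-6) = -⅙)
t = 167/6 (t = -⅙ + (-5 + 33) = -⅙ + 28 = 167/6 ≈ 27.833)
-1980/K(27) + 2086/t = -1980/51 + 2086/(167/6) = -1980*1/51 + 2086*(6/167) = -660/17 + 12516/167 = 102552/2839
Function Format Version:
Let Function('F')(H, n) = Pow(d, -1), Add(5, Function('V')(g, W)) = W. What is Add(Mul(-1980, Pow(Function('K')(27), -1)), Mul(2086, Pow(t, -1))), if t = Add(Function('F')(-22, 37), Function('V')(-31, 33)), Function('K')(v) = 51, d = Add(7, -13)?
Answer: Rational(102552, 2839) ≈ 36.123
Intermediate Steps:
d = -6
Function('V')(g, W) = Add(-5, W)
Function('F')(H, n) = Rational(-1, 6) (Function('F')(H, n) = Pow(-6, -1) = Rational(-1, 6))
t = Rational(167, 6) (t = Add(Rational(-1, 6), Add(-5, 33)) = Add(Rational(-1, 6), 28) = Rational(167, 6) ≈ 27.833)
Add(Mul(-1980, Pow(Function('K')(27), -1)), Mul(2086, Pow(t, -1))) = Add(Mul(-1980, Pow(51, -1)), Mul(2086, Pow(Rational(167, 6), -1))) = Add(Mul(-1980, Rational(1, 51)), Mul(2086, Rational(6, 167))) = Add(Rational(-660, 17), Rational(12516, 167)) = Rational(102552, 2839)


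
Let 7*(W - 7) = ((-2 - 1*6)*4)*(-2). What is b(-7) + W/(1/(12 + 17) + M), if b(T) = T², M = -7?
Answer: 66009/1414 ≈ 46.682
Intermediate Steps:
W = 113/7 (W = 7 + (((-2 - 1*6)*4)*(-2))/7 = 7 + (((-2 - 6)*4)*(-2))/7 = 7 + (-8*4*(-2))/7 = 7 + (-32*(-2))/7 = 7 + (⅐)*64 = 7 + 64/7 = 113/7 ≈ 16.143)
b(-7) + W/(1/(12 + 17) + M) = (-7)² + (113/7)/(1/(12 + 17) - 7) = 49 + (113/7)/(1/29 - 7) = 49 + (113/7)/(-202/29) = 49 - 29/202*113/7 = 49 - 3277/1414 = 66009/1414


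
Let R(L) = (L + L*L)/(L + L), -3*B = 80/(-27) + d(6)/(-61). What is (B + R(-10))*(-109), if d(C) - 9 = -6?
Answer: 3765623/9882 ≈ 381.06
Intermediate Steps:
d(C) = 3 (d(C) = 9 - 6 = 3)
B = 4961/4941 (B = -(80/(-27) + 3/(-61))/3 = -(80*(-1/27) + 3*(-1/61))/3 = -(-80/27 - 3/61)/3 = -⅓*(-4961/1647) = 4961/4941 ≈ 1.0040)
R(L) = (L + L²)/(2*L) (R(L) = (L + L²)/((2*L)) = (L + L²)*(1/(2*L)) = (L + L²)/(2*L))
(B + R(-10))*(-109) = (4961/4941 + (½ + (½)*(-10)))*(-109) = (4961/4941 + (½ - 5))*(-109) = (4961/4941 - 9/2)*(-109) = -34547/9882*(-109) = 3765623/9882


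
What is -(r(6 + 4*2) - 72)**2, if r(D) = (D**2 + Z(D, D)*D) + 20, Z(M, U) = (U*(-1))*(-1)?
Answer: -115600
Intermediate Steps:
Z(M, U) = U (Z(M, U) = -U*(-1) = U)
r(D) = 20 + 2*D**2 (r(D) = (D**2 + D*D) + 20 = (D**2 + D**2) + 20 = 2*D**2 + 20 = 20 + 2*D**2)
-(r(6 + 4*2) - 72)**2 = -((20 + 2*(6 + 4*2)**2) - 72)**2 = -((20 + 2*(6 + 8)**2) - 72)**2 = -((20 + 2*14**2) - 72)**2 = -((20 + 2*196) - 72)**2 = -((20 + 392) - 72)**2 = -(412 - 72)**2 = -1*340**2 = -1*115600 = -115600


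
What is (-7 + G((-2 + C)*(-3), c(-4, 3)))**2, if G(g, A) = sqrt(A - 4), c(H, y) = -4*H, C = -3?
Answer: 61 - 28*sqrt(3) ≈ 12.503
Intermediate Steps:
G(g, A) = sqrt(-4 + A)
(-7 + G((-2 + C)*(-3), c(-4, 3)))**2 = (-7 + sqrt(-4 - 4*(-4)))**2 = (-7 + sqrt(-4 + 16))**2 = (-7 + sqrt(12))**2 = (-7 + 2*sqrt(3))**2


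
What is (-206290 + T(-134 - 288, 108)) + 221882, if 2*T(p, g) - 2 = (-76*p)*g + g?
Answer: 1747535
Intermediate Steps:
T(p, g) = 1 + g/2 - 38*g*p (T(p, g) = 1 + ((-76*p)*g + g)/2 = 1 + (-76*g*p + g)/2 = 1 + (g - 76*g*p)/2 = 1 + (g/2 - 38*g*p) = 1 + g/2 - 38*g*p)
(-206290 + T(-134 - 288, 108)) + 221882 = (-206290 + (1 + (1/2)*108 - 38*108*(-134 - 288))) + 221882 = (-206290 + (1 + 54 - 38*108*(-422))) + 221882 = (-206290 + (1 + 54 + 1731888)) + 221882 = (-206290 + 1731943) + 221882 = 1525653 + 221882 = 1747535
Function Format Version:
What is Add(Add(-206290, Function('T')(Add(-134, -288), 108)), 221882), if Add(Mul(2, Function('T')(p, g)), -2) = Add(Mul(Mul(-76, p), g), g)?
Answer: 1747535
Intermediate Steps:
Function('T')(p, g) = Add(1, Mul(Rational(1, 2), g), Mul(-38, g, p)) (Function('T')(p, g) = Add(1, Mul(Rational(1, 2), Add(Mul(Mul(-76, p), g), g))) = Add(1, Mul(Rational(1, 2), Add(Mul(-76, g, p), g))) = Add(1, Mul(Rational(1, 2), Add(g, Mul(-76, g, p)))) = Add(1, Add(Mul(Rational(1, 2), g), Mul(-38, g, p))) = Add(1, Mul(Rational(1, 2), g), Mul(-38, g, p)))
Add(Add(-206290, Function('T')(Add(-134, -288), 108)), 221882) = Add(Add(-206290, Add(1, Mul(Rational(1, 2), 108), Mul(-38, 108, Add(-134, -288)))), 221882) = Add(Add(-206290, Add(1, 54, Mul(-38, 108, -422))), 221882) = Add(Add(-206290, Add(1, 54, 1731888)), 221882) = Add(Add(-206290, 1731943), 221882) = Add(1525653, 221882) = 1747535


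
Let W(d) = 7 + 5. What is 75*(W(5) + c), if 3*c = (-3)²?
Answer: 1125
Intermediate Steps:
W(d) = 12
c = 3 (c = (⅓)*(-3)² = (⅓)*9 = 3)
75*(W(5) + c) = 75*(12 + 3) = 75*15 = 1125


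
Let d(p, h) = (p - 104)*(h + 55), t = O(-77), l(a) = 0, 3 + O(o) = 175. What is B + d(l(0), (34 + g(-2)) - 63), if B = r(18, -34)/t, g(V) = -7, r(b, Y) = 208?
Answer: -84916/43 ≈ -1974.8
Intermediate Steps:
O(o) = 172 (O(o) = -3 + 175 = 172)
t = 172
d(p, h) = (-104 + p)*(55 + h)
B = 52/43 (B = 208/172 = 208*(1/172) = 52/43 ≈ 1.2093)
B + d(l(0), (34 + g(-2)) - 63) = 52/43 + (-5720 - 104*((34 - 7) - 63) + 55*0 + ((34 - 7) - 63)*0) = 52/43 + (-5720 - 104*(27 - 63) + 0 + (27 - 63)*0) = 52/43 + (-5720 - 104*(-36) + 0 - 36*0) = 52/43 + (-5720 + 3744 + 0 + 0) = 52/43 - 1976 = -84916/43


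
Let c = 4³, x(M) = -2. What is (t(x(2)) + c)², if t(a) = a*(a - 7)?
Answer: 6724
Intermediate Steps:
c = 64
t(a) = a*(-7 + a)
(t(x(2)) + c)² = (-2*(-7 - 2) + 64)² = (-2*(-9) + 64)² = (18 + 64)² = 82² = 6724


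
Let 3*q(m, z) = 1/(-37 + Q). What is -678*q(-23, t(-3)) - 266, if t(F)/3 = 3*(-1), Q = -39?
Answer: -9995/38 ≈ -263.03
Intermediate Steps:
t(F) = -9 (t(F) = 3*(3*(-1)) = 3*(-3) = -9)
q(m, z) = -1/228 (q(m, z) = 1/(3*(-37 - 39)) = (⅓)/(-76) = (⅓)*(-1/76) = -1/228)
-678*q(-23, t(-3)) - 266 = -678*(-1/228) - 266 = 113/38 - 266 = -9995/38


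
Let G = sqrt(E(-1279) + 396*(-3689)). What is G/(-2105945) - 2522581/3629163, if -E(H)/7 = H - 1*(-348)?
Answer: -2522581/3629163 - I*sqrt(1454327)/2105945 ≈ -0.69509 - 0.00057264*I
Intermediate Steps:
E(H) = -2436 - 7*H (E(H) = -7*(H - 1*(-348)) = -7*(H + 348) = -7*(348 + H) = -2436 - 7*H)
G = I*sqrt(1454327) (G = sqrt((-2436 - 7*(-1279)) + 396*(-3689)) = sqrt((-2436 + 8953) - 1460844) = sqrt(6517 - 1460844) = sqrt(-1454327) = I*sqrt(1454327) ≈ 1206.0*I)
G/(-2105945) - 2522581/3629163 = (I*sqrt(1454327))/(-2105945) - 2522581/3629163 = (I*sqrt(1454327))*(-1/2105945) - 2522581*1/3629163 = -I*sqrt(1454327)/2105945 - 2522581/3629163 = -2522581/3629163 - I*sqrt(1454327)/2105945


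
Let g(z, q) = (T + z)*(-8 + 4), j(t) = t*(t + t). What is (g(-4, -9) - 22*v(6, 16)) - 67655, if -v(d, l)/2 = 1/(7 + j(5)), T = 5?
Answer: -3856519/57 ≈ -67658.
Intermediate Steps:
j(t) = 2*t**2 (j(t) = t*(2*t) = 2*t**2)
g(z, q) = -20 - 4*z (g(z, q) = (5 + z)*(-8 + 4) = (5 + z)*(-4) = -20 - 4*z)
v(d, l) = -2/57 (v(d, l) = -2/(7 + 2*5**2) = -2/(7 + 2*25) = -2/(7 + 50) = -2/57)
(g(-4, -9) - 22*v(6, 16)) - 67655 = ((-20 - 4*(-4)) - 22*(-2/57)) - 67655 = ((-20 + 16) + 44/57) - 67655 = (-4 + 44/57) - 67655 = -184/57 - 67655 = -3856519/57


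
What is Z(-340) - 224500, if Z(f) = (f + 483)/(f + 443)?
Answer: -23123357/103 ≈ -2.2450e+5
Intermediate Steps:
Z(f) = (483 + f)/(443 + f)
Z(-340) - 224500 = (483 - 340)/(443 - 340) - 224500 = 143/103 - 224500 = -23123357/103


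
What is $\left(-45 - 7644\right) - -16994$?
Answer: $9305$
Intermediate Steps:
$\left(-45 - 7644\right) - -16994 = \left(-45 - 7644\right) + 16994 = -7689 + 16994 = 9305$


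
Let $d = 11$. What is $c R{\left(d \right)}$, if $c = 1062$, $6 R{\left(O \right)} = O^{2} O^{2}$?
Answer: $2591457$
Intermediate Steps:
$R{\left(O \right)} = \frac{O^{4}}{6}$ ($R{\left(O \right)} = \frac{O^{2} O^{2}}{6} = \frac{O^{4}}{6}$)
$c R{\left(d \right)} = 1062 \frac{11^{4}}{6} = 1062 \cdot \frac{1}{6} \cdot 14641 = 1062 \cdot \frac{14641}{6} = 2591457$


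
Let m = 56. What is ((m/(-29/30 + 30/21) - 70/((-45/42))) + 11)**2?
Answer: 3305445049/84681 ≈ 39034.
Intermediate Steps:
((m/(-29/30 + 30/21) - 70/((-45/42))) + 11)**2 = ((56/(-29/30 + 30/21) - 70/((-45/42))) + 11)**2 = ((56/(-29*1/30 + 30*(1/21)) - 70/((-45*1/42))) + 11)**2 = ((56/(-29/30 + 10/7) - 70/(-15/14)) + 11)**2 = ((56/(97/210) - 70*(-14/15)) + 11)**2 = ((56*(210/97) + 196/3) + 11)**2 = ((11760/97 + 196/3) + 11)**2 = (54292/291 + 11)**2 = (57493/291)**2 = 3305445049/84681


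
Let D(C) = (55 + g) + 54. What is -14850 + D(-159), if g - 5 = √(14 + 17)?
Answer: -14736 + √31 ≈ -14730.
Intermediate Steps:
g = 5 + √31 (g = 5 + √(14 + 17) = 5 + √31 ≈ 10.568)
D(C) = 114 + √31 (D(C) = (55 + (5 + √31)) + 54 = (60 + √31) + 54 = 114 + √31)
-14850 + D(-159) = -14850 + (114 + √31) = -14736 + √31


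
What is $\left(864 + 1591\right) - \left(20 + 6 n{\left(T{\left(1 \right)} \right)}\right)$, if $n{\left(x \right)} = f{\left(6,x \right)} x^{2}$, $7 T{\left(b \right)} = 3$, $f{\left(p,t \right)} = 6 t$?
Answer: $\frac{834233}{343} \approx 2432.2$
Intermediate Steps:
$T{\left(b \right)} = \frac{3}{7}$ ($T{\left(b \right)} = \frac{1}{7} \cdot 3 = \frac{3}{7}$)
$n{\left(x \right)} = 6 x^{3}$ ($n{\left(x \right)} = 6 x x^{2} = 6 x^{3}$)
$\left(864 + 1591\right) - \left(20 + 6 n{\left(T{\left(1 \right)} \right)}\right) = \left(864 + 1591\right) - \left(20 + 6 \cdot 6 \left(\frac{3}{7}\right)^{3}\right) = 2455 - \left(20 + 6 \cdot 6 \cdot \frac{27}{343}\right) = 2455 - \frac{7832}{343} = \frac{834233}{343}$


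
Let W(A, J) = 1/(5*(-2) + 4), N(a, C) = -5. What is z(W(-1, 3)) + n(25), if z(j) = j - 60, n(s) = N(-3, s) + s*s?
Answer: 3359/6 ≈ 559.83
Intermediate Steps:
n(s) = -5 + s**2 (n(s) = -5 + s*s = -5 + s**2)
W(A, J) = -1/6 (W(A, J) = 1/(-10 + 4) = 1/(-6) = -1/6)
z(j) = -60 + j
z(W(-1, 3)) + n(25) = (-60 - 1/6) + (-5 + 25**2) = -361/6 + (-5 + 625) = -361/6 + 620 = 3359/6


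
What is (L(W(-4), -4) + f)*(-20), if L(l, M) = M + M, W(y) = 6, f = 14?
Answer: -120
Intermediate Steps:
L(l, M) = 2*M
(L(W(-4), -4) + f)*(-20) = (2*(-4) + 14)*(-20) = (-8 + 14)*(-20) = 6*(-20) = -120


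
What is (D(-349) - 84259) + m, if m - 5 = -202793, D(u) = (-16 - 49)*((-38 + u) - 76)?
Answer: -256952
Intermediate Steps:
D(u) = 7410 - 65*u (D(u) = -65*(-114 + u) = 7410 - 65*u)
m = -202788 (m = 5 - 202793 = -202788)
(D(-349) - 84259) + m = ((7410 - 65*(-349)) - 84259) - 202788 = ((7410 + 22685) - 84259) - 202788 = (30095 - 84259) - 202788 = -54164 - 202788 = -256952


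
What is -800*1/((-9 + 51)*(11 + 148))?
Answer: -400/3339 ≈ -0.11980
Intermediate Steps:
-800*1/((-9 + 51)*(11 + 148)) = -800/(159*42) = -800/6678 = -800*1/6678 = -400/3339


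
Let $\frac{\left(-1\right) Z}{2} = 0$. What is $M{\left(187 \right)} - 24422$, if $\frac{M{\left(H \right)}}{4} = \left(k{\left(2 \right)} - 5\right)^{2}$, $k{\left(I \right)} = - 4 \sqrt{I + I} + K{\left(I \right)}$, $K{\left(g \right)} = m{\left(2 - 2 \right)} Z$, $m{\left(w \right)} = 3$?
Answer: $-23746$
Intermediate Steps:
$Z = 0$ ($Z = \left(-2\right) 0 = 0$)
$K{\left(g \right)} = 0$ ($K{\left(g \right)} = 3 \cdot 0 = 0$)
$k{\left(I \right)} = - 4 \sqrt{2} \sqrt{I}$ ($k{\left(I \right)} = - 4 \sqrt{I + I} + 0 = - 4 \sqrt{2 I} + 0 = - 4 \sqrt{2} \sqrt{I} + 0 = - 4 \sqrt{2} \sqrt{I}$)
$M{\left(H \right)} = 676$ ($M{\left(H \right)} = 4 \left(- 4 \sqrt{2} \sqrt{2} - 5\right)^{2} = 4 \left(-8 - 5\right)^{2} = 4 \left(-13\right)^{2} = 4 \cdot 169 = 676$)
$M{\left(187 \right)} - 24422 = 676 - 24422 = -23746$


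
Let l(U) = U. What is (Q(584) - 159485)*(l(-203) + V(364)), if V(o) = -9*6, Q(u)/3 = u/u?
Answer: 40986874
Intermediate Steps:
Q(u) = 3 (Q(u) = 3*(u/u) = 3*1 = 3)
V(o) = -54
(Q(584) - 159485)*(l(-203) + V(364)) = (3 - 159485)*(-203 - 54) = -159482*(-257) = 40986874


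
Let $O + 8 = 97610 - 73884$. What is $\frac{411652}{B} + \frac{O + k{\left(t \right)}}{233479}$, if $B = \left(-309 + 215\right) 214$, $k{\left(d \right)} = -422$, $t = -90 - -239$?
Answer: $- \frac{23910868743}{1174165891} \approx -20.364$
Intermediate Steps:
$t = 149$ ($t = -90 + 239 = 149$)
$O = 23718$ ($O = -8 + \left(97610 - 73884\right) = -8 + 23726 = 23718$)
$B = -20116$ ($B = \left(-94\right) 214 = -20116$)
$\frac{411652}{B} + \frac{O + k{\left(t \right)}}{233479} = \frac{411652}{-20116} + \frac{23718 - 422}{233479} = 411652 \left(- \frac{1}{20116}\right) + 23296 \cdot \frac{1}{233479} = - \frac{102913}{5029} + \frac{23296}{233479} = - \frac{23910868743}{1174165891}$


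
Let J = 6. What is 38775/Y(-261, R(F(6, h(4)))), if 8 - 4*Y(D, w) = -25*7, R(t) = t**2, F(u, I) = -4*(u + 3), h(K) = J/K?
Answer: 51700/61 ≈ 847.54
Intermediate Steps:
h(K) = 6/K
F(u, I) = -12 - 4*u (F(u, I) = -4*(3 + u) = -12 - 4*u)
Y(D, w) = 183/4 (Y(D, w) = 2 - (-25)*7/4 = 2 - 1/4*(-175) = 2 + 175/4 = 183/4)
38775/Y(-261, R(F(6, h(4)))) = 38775/(183/4) = 38775*(4/183) = 51700/61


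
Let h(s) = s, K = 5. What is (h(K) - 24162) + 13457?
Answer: -10700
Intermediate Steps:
(h(K) - 24162) + 13457 = (5 - 24162) + 13457 = -24157 + 13457 = -10700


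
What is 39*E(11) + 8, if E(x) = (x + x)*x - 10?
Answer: 9056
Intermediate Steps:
E(x) = -10 + 2*x**2 (E(x) = (2*x)*x - 10 = 2*x**2 - 10 = -10 + 2*x**2)
39*E(11) + 8 = 39*(-10 + 2*11**2) + 8 = 39*(-10 + 2*121) + 8 = 39*(-10 + 242) + 8 = 39*232 + 8 = 9048 + 8 = 9056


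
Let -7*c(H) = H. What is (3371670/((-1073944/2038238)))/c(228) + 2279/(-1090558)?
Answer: 2185926310952467043/11126383097144 ≈ 1.9646e+5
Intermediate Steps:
c(H) = -H/7
(3371670/((-1073944/2038238)))/c(228) + 2279/(-1090558) = (3371670/((-1073944/2038238)))/((-1/7*228)) + 2279/(-1090558) = (3371670/((-1073944*1/2038238)))/(-228/7) + 2279*(-1/1090558) = (3371670/(-536972/1019119))*(-7/228) - 2279/1090558 = (3371670*(-1019119/536972))*(-7/228) - 2279/1090558 = -1718066479365/268486*(-7/228) - 2279/1090558 = 4008821785185/20404936 - 2279/1090558 = 2185926310952467043/11126383097144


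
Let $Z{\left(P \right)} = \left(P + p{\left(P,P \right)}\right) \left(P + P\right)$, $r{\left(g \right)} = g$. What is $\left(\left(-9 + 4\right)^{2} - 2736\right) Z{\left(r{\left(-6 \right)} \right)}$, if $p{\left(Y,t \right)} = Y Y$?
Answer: $975960$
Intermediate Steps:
$p{\left(Y,t \right)} = Y^{2}$
$Z{\left(P \right)} = 2 P \left(P + P^{2}\right)$ ($Z{\left(P \right)} = \left(P + P^{2}\right) \left(P + P\right) = \left(P + P^{2}\right) 2 P = 2 P \left(P + P^{2}\right)$)
$\left(\left(-9 + 4\right)^{2} - 2736\right) Z{\left(r{\left(-6 \right)} \right)} = \left(\left(-9 + 4\right)^{2} - 2736\right) 2 \left(-6\right)^{2} \left(1 - 6\right) = \left(\left(-5\right)^{2} - 2736\right) 2 \cdot 36 \left(-5\right) = \left(25 - 2736\right) \left(-360\right) = \left(-2711\right) \left(-360\right) = 975960$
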